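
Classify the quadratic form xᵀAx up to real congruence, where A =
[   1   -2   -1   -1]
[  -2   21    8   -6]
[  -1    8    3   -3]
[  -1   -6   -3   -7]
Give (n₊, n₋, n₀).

Answer: (2, 1, 1)

Derivation:
step 0: pivot 1 → sign +
step 1: pivot 17 → sign +
step 2: pivot -2/17 → sign −
step 3: row/col 3 already zero → sign 0
signature = (2, 1, 1)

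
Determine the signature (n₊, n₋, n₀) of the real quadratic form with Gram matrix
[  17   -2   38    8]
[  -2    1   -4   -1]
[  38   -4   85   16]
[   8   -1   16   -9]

Answer: (3, 1, 0)

Derivation:
step 0: pivot 17 → sign +
step 1: pivot 13/17 → sign +
step 2: pivot -3/13 → sign −
step 3: pivot 2 → sign +
signature = (3, 1, 0)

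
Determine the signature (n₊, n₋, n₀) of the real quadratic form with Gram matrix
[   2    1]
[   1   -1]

step 0: pivot 2 → sign +
step 1: pivot -3/2 → sign −
signature = (1, 1, 0)

Answer: (1, 1, 0)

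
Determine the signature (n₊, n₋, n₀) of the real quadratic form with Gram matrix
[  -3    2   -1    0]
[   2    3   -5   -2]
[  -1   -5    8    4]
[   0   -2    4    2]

Answer: (2, 2, 0)

Derivation:
step 0: pivot -3 → sign −
step 1: pivot 13/3 → sign +
step 2: pivot 12/13 → sign +
step 3: pivot -1 → sign −
signature = (2, 2, 0)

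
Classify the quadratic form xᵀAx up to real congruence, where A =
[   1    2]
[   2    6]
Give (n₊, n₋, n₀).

step 0: pivot 1 → sign +
step 1: pivot 2 → sign +
signature = (2, 0, 0)

Answer: (2, 0, 0)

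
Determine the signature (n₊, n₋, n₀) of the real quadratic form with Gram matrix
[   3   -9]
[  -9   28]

Answer: (2, 0, 0)

Derivation:
step 0: pivot 3 → sign +
step 1: pivot 1 → sign +
signature = (2, 0, 0)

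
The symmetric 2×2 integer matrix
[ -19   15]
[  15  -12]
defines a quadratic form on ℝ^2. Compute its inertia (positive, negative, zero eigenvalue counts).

step 0: pivot -19 → sign −
step 1: pivot -3/19 → sign −
signature = (0, 2, 0)

Answer: (0, 2, 0)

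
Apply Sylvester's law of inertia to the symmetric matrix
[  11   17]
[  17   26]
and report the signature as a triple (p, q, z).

Answer: (1, 1, 0)

Derivation:
step 0: pivot 11 → sign +
step 1: pivot -3/11 → sign −
signature = (1, 1, 0)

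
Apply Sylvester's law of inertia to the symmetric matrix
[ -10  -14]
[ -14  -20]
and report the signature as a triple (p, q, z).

Answer: (0, 2, 0)

Derivation:
step 0: pivot -10 → sign −
step 1: pivot -2/5 → sign −
signature = (0, 2, 0)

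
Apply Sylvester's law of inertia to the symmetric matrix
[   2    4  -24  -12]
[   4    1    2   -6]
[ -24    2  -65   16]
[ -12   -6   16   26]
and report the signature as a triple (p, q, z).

Answer: (3, 1, 0)

Derivation:
step 0: pivot 2 → sign +
step 1: pivot -7 → sign −
step 2: pivot 29/7 → sign +
step 3: pivot 6/29 → sign +
signature = (3, 1, 0)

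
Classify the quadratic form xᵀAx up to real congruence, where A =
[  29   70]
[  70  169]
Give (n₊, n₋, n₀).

step 0: pivot 29 → sign +
step 1: pivot 1/29 → sign +
signature = (2, 0, 0)

Answer: (2, 0, 0)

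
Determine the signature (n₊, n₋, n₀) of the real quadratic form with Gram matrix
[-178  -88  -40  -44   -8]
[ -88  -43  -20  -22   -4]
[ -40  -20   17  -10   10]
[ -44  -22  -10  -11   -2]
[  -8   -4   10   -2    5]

step 0: pivot -178 → sign −
step 1: pivot 45/89 → sign +
step 2: pivot 233/9 → sign +
step 3: pivot -287/1165 → sign −
step 4: pivot 3/287 → sign +
signature = (3, 2, 0)

Answer: (3, 2, 0)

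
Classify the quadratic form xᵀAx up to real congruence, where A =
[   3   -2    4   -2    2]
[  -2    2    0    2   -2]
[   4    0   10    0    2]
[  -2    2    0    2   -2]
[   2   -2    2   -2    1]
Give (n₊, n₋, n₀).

step 0: pivot 3 → sign +
step 1: pivot 2/3 → sign +
step 2: pivot -6 → sign −
step 3: pivot -1/3 → sign −
step 4: row/col 4 already zero → sign 0
signature = (2, 2, 1)

Answer: (2, 2, 1)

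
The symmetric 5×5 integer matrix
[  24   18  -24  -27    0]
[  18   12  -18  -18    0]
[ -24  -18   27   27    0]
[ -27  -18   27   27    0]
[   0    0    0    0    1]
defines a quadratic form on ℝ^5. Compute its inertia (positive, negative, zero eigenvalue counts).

Answer: (3, 1, 1)

Derivation:
step 0: pivot 24 → sign +
step 1: pivot -3/2 → sign −
step 2: pivot 3 → sign +
step 3: pivot 1 → sign +
step 4: row/col 4 already zero → sign 0
signature = (3, 1, 1)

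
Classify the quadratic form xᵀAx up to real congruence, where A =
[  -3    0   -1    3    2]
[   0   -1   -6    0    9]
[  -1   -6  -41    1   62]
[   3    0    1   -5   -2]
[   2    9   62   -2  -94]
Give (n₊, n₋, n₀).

Answer: (0, 5, 0)

Derivation:
step 0: pivot -3 → sign −
step 1: pivot -1 → sign −
step 2: pivot -14/3 → sign −
step 3: pivot -2 → sign −
step 4: pivot -1/7 → sign −
signature = (0, 5, 0)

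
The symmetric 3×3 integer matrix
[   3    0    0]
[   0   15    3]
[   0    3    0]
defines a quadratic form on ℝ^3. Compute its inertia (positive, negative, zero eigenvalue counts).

Answer: (2, 1, 0)

Derivation:
step 0: pivot 3 → sign +
step 1: pivot 15 → sign +
step 2: pivot -3/5 → sign −
signature = (2, 1, 0)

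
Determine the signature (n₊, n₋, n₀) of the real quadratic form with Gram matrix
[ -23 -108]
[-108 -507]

step 0: pivot -23 → sign −
step 1: pivot 3/23 → sign +
signature = (1, 1, 0)

Answer: (1, 1, 0)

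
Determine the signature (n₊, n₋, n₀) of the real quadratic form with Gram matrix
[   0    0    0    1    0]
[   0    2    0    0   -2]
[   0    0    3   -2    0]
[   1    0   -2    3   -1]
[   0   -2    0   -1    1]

step 0: pivot 2 → sign +
step 1: pivot 3 → sign +
step 2: pivot 5/3 → sign +
step 3: pivot -3/5 → sign −
step 4: pivot -1 → sign −
signature = (3, 2, 0)

Answer: (3, 2, 0)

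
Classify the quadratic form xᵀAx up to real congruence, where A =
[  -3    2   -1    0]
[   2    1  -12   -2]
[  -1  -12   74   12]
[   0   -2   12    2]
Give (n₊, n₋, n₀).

step 0: pivot -3 → sign −
step 1: pivot 7/3 → sign +
step 2: pivot 39/7 → sign +
step 3: pivot 2/39 → sign +
signature = (3, 1, 0)

Answer: (3, 1, 0)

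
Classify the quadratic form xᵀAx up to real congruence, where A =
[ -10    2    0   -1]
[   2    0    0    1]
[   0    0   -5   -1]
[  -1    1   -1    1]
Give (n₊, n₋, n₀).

Answer: (1, 3, 0)

Derivation:
step 0: pivot -10 → sign −
step 1: pivot 2/5 → sign +
step 2: pivot -5 → sign −
step 3: pivot -3/10 → sign −
signature = (1, 3, 0)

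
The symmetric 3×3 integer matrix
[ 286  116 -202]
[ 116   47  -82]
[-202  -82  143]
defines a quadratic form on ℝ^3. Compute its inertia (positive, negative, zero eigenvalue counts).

Answer: (2, 1, 0)

Derivation:
step 0: pivot 286 → sign +
step 1: pivot -7/143 → sign −
step 2: pivot 3/7 → sign +
signature = (2, 1, 0)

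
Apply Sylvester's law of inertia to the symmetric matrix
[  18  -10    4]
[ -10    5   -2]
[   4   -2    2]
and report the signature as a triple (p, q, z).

Answer: (2, 1, 0)

Derivation:
step 0: pivot 18 → sign +
step 1: pivot -5/9 → sign −
step 2: pivot 6/5 → sign +
signature = (2, 1, 0)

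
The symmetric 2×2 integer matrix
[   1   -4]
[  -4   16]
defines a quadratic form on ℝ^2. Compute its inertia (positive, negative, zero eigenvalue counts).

Answer: (1, 0, 1)

Derivation:
step 0: pivot 1 → sign +
step 1: row/col 1 already zero → sign 0
signature = (1, 0, 1)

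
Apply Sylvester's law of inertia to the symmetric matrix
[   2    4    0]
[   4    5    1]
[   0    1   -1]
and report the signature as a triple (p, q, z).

step 0: pivot 2 → sign +
step 1: pivot -3 → sign −
step 2: pivot -2/3 → sign −
signature = (1, 2, 0)

Answer: (1, 2, 0)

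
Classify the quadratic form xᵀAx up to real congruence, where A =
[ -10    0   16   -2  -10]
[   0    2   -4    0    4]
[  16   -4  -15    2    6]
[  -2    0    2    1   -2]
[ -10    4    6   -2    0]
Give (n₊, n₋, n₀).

Answer: (3, 2, 0)

Derivation:
step 0: pivot -10 → sign −
step 1: pivot 2 → sign +
step 2: pivot 13/5 → sign +
step 3: pivot 11/13 → sign +
step 4: pivot -6/11 → sign −
signature = (3, 2, 0)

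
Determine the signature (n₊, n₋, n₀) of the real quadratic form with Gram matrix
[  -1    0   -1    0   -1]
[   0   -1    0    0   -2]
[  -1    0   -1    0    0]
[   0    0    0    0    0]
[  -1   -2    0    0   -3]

step 0: pivot -1 → sign −
step 1: pivot -1 → sign −
step 2: pivot 2 → sign +
step 3: pivot -1/2 → sign −
step 4: row/col 4 already zero → sign 0
signature = (1, 3, 1)

Answer: (1, 3, 1)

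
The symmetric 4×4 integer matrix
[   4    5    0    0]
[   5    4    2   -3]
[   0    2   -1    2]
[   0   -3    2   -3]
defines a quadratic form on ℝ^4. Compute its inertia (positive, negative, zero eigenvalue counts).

Answer: (3, 1, 0)

Derivation:
step 0: pivot 4 → sign +
step 1: pivot -9/4 → sign −
step 2: pivot 7/9 → sign +
step 3: pivot 3/7 → sign +
signature = (3, 1, 0)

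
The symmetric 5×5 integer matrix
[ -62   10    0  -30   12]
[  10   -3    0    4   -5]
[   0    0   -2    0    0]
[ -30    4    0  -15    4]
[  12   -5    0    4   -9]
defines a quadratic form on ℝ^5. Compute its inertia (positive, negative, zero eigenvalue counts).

step 0: pivot -62 → sign −
step 1: pivot -43/31 → sign −
step 2: pivot -2 → sign −
step 3: pivot 1/43 → sign +
step 4: row/col 4 already zero → sign 0
signature = (1, 3, 1)

Answer: (1, 3, 1)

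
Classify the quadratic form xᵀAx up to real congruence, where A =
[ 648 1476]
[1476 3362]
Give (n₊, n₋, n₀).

Answer: (1, 0, 1)

Derivation:
step 0: pivot 648 → sign +
step 1: row/col 1 already zero → sign 0
signature = (1, 0, 1)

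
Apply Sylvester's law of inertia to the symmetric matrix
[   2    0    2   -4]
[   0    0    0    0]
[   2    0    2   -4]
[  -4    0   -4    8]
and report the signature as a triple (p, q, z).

step 0: pivot 2 → sign +
step 1: row/col 1 already zero → sign 0
step 2: row/col 2 already zero → sign 0
step 3: row/col 3 already zero → sign 0
signature = (1, 0, 3)

Answer: (1, 0, 3)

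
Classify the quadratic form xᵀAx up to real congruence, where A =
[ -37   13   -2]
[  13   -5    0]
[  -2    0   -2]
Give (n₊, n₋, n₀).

Answer: (0, 3, 0)

Derivation:
step 0: pivot -37 → sign −
step 1: pivot -16/37 → sign −
step 2: pivot -3/4 → sign −
signature = (0, 3, 0)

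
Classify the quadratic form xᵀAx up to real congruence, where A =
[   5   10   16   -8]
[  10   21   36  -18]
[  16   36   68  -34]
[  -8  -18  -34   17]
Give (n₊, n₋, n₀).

step 0: pivot 5 → sign +
step 1: pivot 1 → sign +
step 2: pivot 4/5 → sign +
step 3: row/col 3 already zero → sign 0
signature = (3, 0, 1)

Answer: (3, 0, 1)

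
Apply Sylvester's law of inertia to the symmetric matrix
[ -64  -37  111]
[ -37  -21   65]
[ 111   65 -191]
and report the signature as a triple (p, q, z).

Answer: (1, 2, 0)

Derivation:
step 0: pivot -64 → sign −
step 1: pivot 25/64 → sign +
step 2: pivot -6/25 → sign −
signature = (1, 2, 0)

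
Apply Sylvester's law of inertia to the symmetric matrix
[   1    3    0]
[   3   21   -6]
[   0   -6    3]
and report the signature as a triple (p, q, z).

step 0: pivot 1 → sign +
step 1: pivot 12 → sign +
step 2: row/col 2 already zero → sign 0
signature = (2, 0, 1)

Answer: (2, 0, 1)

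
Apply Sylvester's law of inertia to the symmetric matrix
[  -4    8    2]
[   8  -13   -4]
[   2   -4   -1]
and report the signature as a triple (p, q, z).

step 0: pivot -4 → sign −
step 1: pivot 3 → sign +
step 2: row/col 2 already zero → sign 0
signature = (1, 1, 1)

Answer: (1, 1, 1)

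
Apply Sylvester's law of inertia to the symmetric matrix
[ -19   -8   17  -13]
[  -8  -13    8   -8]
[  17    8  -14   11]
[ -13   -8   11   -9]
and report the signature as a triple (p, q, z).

Answer: (1, 3, 0)

Derivation:
step 0: pivot -19 → sign −
step 1: pivot -183/19 → sign −
step 2: pivot 235/183 → sign +
step 3: pivot -2/235 → sign −
signature = (1, 3, 0)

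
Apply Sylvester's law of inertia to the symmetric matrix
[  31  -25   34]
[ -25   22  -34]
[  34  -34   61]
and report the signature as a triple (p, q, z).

step 0: pivot 31 → sign +
step 1: pivot 57/31 → sign +
step 2: pivot 3/19 → sign +
signature = (3, 0, 0)

Answer: (3, 0, 0)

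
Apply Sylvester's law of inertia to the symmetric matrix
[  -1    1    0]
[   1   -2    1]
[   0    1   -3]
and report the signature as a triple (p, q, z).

Answer: (0, 3, 0)

Derivation:
step 0: pivot -1 → sign −
step 1: pivot -1 → sign −
step 2: pivot -2 → sign −
signature = (0, 3, 0)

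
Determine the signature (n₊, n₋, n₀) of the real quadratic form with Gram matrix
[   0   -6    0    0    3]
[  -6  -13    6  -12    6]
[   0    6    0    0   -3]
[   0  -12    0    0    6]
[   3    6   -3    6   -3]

Answer: (1, 2, 2)

Derivation:
step 0: pivot -13 → sign −
step 1: pivot 36/13 → sign +
step 2: pivot -1/4 → sign −
step 3: row/col 3 already zero → sign 0
step 4: row/col 4 already zero → sign 0
signature = (1, 2, 2)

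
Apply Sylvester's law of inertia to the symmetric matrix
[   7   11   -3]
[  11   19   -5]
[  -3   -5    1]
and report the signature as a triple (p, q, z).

step 0: pivot 7 → sign +
step 1: pivot 12/7 → sign +
step 2: pivot -1/3 → sign −
signature = (2, 1, 0)

Answer: (2, 1, 0)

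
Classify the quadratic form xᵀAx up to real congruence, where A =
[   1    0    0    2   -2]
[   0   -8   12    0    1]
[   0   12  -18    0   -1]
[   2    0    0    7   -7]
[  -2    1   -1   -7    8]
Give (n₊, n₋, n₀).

step 0: pivot 1 → sign +
step 1: pivot -8 → sign −
step 2: pivot 3 → sign +
step 3: pivot 9/8 → sign +
step 4: pivot -2/9 → sign −
signature = (3, 2, 0)

Answer: (3, 2, 0)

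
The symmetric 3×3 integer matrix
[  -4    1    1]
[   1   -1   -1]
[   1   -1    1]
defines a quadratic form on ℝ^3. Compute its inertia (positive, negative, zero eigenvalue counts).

Answer: (1, 2, 0)

Derivation:
step 0: pivot -4 → sign −
step 1: pivot -3/4 → sign −
step 2: pivot 2 → sign +
signature = (1, 2, 0)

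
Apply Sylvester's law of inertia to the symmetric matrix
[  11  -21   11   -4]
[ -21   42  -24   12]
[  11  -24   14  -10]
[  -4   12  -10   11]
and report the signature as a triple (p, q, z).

Answer: (2, 1, 1)

Derivation:
step 0: pivot 11 → sign +
step 1: pivot 21/11 → sign +
step 2: pivot -12/7 → sign −
step 3: row/col 3 already zero → sign 0
signature = (2, 1, 1)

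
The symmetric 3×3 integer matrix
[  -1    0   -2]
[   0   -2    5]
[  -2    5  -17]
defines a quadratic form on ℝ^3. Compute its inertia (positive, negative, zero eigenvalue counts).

Answer: (0, 3, 0)

Derivation:
step 0: pivot -1 → sign −
step 1: pivot -2 → sign −
step 2: pivot -1/2 → sign −
signature = (0, 3, 0)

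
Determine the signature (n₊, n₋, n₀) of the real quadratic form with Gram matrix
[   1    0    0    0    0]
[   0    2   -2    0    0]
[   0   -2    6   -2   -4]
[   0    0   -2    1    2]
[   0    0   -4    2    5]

Answer: (4, 0, 1)

Derivation:
step 0: pivot 1 → sign +
step 1: pivot 2 → sign +
step 2: pivot 4 → sign +
step 3: pivot 1 → sign +
step 4: row/col 4 already zero → sign 0
signature = (4, 0, 1)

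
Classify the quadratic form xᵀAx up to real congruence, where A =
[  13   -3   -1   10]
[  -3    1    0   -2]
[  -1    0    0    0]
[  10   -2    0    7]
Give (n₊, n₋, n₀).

Answer: (3, 1, 0)

Derivation:
step 0: pivot 13 → sign +
step 1: pivot 4/13 → sign +
step 2: pivot -1/4 → sign −
step 3: pivot 3 → sign +
signature = (3, 1, 0)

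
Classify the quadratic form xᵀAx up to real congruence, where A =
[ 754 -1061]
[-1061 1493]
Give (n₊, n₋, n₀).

Answer: (2, 0, 0)

Derivation:
step 0: pivot 754 → sign +
step 1: pivot 1/754 → sign +
signature = (2, 0, 0)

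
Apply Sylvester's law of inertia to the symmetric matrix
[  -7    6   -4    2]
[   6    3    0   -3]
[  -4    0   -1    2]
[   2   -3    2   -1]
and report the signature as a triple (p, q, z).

Answer: (1, 2, 1)

Derivation:
step 0: pivot -7 → sign −
step 1: pivot 57/7 → sign +
step 2: pivot -3/19 → sign −
step 3: row/col 3 already zero → sign 0
signature = (1, 2, 1)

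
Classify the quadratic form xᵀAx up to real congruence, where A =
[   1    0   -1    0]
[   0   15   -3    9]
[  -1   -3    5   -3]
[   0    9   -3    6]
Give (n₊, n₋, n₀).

step 0: pivot 1 → sign +
step 1: pivot 15 → sign +
step 2: pivot 17/5 → sign +
step 3: pivot 3/17 → sign +
signature = (4, 0, 0)

Answer: (4, 0, 0)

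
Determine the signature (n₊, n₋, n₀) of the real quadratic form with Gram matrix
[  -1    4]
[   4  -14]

Answer: (1, 1, 0)

Derivation:
step 0: pivot -1 → sign −
step 1: pivot 2 → sign +
signature = (1, 1, 0)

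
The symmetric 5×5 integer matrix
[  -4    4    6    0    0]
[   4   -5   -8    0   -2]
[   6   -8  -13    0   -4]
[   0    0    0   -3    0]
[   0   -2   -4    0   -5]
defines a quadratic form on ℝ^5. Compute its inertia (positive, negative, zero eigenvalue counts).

Answer: (0, 4, 1)

Derivation:
step 0: pivot -4 → sign −
step 1: pivot -1 → sign −
step 2: pivot -3 → sign −
step 3: pivot -1 → sign −
step 4: row/col 4 already zero → sign 0
signature = (0, 4, 1)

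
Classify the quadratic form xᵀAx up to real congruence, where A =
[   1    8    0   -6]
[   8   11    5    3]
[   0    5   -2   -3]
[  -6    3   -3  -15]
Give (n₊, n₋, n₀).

step 0: pivot 1 → sign +
step 1: pivot -53 → sign −
step 2: pivot -81/53 → sign −
step 3: pivot 2/9 → sign +
signature = (2, 2, 0)

Answer: (2, 2, 0)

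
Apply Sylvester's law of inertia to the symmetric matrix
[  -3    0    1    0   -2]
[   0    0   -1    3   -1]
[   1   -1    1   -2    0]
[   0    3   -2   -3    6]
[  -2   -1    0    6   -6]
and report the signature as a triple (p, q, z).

step 0: pivot -3 → sign −
step 1: pivot 4/3 → sign +
step 2: pivot -3/4 → sign −
step 3: pivot -3 → sign −
step 4: pivot -2/3 → sign −
signature = (1, 4, 0)

Answer: (1, 4, 0)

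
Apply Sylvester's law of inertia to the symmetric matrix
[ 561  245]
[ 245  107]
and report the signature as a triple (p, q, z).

Answer: (2, 0, 0)

Derivation:
step 0: pivot 561 → sign +
step 1: pivot 2/561 → sign +
signature = (2, 0, 0)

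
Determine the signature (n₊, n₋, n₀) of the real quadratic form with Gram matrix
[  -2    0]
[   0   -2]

step 0: pivot -2 → sign −
step 1: pivot -2 → sign −
signature = (0, 2, 0)

Answer: (0, 2, 0)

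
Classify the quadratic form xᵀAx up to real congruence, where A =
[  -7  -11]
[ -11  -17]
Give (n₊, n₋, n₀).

Answer: (1, 1, 0)

Derivation:
step 0: pivot -7 → sign −
step 1: pivot 2/7 → sign +
signature = (1, 1, 0)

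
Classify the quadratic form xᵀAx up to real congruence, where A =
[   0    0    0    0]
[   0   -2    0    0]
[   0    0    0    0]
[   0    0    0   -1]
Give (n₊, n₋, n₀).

Answer: (0, 2, 2)

Derivation:
step 0: pivot -2 → sign −
step 1: pivot -1 → sign −
step 2: row/col 2 already zero → sign 0
step 3: row/col 3 already zero → sign 0
signature = (0, 2, 2)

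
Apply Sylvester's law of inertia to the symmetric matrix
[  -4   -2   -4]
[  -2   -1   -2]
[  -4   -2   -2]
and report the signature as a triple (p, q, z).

step 0: pivot -4 → sign −
step 1: pivot 2 → sign +
step 2: row/col 2 already zero → sign 0
signature = (1, 1, 1)

Answer: (1, 1, 1)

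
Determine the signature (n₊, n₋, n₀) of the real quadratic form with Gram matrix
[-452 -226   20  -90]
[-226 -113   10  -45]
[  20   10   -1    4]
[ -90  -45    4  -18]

step 0: pivot -452 → sign −
step 1: pivot -13/113 → sign −
step 2: pivot -1/13 → sign −
step 3: row/col 3 already zero → sign 0
signature = (0, 3, 1)

Answer: (0, 3, 1)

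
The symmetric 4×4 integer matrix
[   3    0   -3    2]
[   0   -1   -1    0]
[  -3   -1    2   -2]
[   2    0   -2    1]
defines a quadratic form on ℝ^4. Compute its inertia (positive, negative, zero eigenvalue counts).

Answer: (1, 2, 1)

Derivation:
step 0: pivot 3 → sign +
step 1: pivot -1 → sign −
step 2: pivot -1/3 → sign −
step 3: row/col 3 already zero → sign 0
signature = (1, 2, 1)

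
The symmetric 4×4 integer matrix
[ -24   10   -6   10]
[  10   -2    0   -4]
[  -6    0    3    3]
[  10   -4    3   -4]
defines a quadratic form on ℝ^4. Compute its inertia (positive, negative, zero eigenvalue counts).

Answer: (2, 2, 0)

Derivation:
step 0: pivot -24 → sign −
step 1: pivot 13/6 → sign +
step 2: pivot 21/13 → sign +
step 3: pivot -1/7 → sign −
signature = (2, 2, 0)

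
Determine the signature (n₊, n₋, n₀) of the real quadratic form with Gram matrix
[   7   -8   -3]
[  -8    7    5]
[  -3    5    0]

step 0: pivot 7 → sign +
step 1: pivot -15/7 → sign −
step 2: pivot -2/15 → sign −
signature = (1, 2, 0)

Answer: (1, 2, 0)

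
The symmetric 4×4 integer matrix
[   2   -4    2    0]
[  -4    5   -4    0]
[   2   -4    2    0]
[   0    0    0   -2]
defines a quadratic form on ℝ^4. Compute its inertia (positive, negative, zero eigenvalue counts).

Answer: (1, 2, 1)

Derivation:
step 0: pivot 2 → sign +
step 1: pivot -3 → sign −
step 2: pivot -2 → sign −
step 3: row/col 3 already zero → sign 0
signature = (1, 2, 1)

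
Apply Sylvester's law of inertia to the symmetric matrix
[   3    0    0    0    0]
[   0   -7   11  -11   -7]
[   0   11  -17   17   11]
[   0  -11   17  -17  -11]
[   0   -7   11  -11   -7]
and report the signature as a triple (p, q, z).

step 0: pivot 3 → sign +
step 1: pivot -7 → sign −
step 2: pivot 2/7 → sign +
step 3: row/col 3 already zero → sign 0
step 4: row/col 4 already zero → sign 0
signature = (2, 1, 2)

Answer: (2, 1, 2)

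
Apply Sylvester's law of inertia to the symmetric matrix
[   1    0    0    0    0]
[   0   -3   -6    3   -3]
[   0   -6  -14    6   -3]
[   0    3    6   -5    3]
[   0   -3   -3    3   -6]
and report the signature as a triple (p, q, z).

step 0: pivot 1 → sign +
step 1: pivot -3 → sign −
step 2: pivot -2 → sign −
step 3: pivot -2 → sign −
step 4: pivot 3/2 → sign +
signature = (2, 3, 0)

Answer: (2, 3, 0)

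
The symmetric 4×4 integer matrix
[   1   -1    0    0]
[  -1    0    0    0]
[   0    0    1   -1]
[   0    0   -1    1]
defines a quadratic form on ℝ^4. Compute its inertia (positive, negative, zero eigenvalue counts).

step 0: pivot 1 → sign +
step 1: pivot -1 → sign −
step 2: pivot 1 → sign +
step 3: row/col 3 already zero → sign 0
signature = (2, 1, 1)

Answer: (2, 1, 1)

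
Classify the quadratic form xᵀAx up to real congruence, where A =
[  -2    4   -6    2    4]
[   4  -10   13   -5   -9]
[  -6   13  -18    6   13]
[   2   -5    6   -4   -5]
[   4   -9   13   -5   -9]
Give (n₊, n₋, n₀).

Answer: (1, 4, 0)

Derivation:
step 0: pivot -2 → sign −
step 1: pivot -2 → sign −
step 2: pivot 1/2 → sign +
step 3: pivot -2 → sign −
step 4: pivot -1 → sign −
signature = (1, 4, 0)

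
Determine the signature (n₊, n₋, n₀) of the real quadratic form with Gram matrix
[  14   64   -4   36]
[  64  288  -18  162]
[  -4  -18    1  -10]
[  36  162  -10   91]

step 0: pivot 14 → sign +
step 1: pivot -32/7 → sign −
step 2: pivot -1/8 → sign −
step 3: row/col 3 already zero → sign 0
signature = (1, 2, 1)

Answer: (1, 2, 1)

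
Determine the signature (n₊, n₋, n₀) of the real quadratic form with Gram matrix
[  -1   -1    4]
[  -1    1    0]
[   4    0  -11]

step 0: pivot -1 → sign −
step 1: pivot 2 → sign +
step 2: pivot -3 → sign −
signature = (1, 2, 0)

Answer: (1, 2, 0)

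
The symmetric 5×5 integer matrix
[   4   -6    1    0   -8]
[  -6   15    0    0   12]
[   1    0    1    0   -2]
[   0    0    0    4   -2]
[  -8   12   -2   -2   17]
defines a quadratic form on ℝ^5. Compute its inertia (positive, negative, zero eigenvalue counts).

Answer: (4, 0, 1)

Derivation:
step 0: pivot 4 → sign +
step 1: pivot 6 → sign +
step 2: pivot 3/8 → sign +
step 3: pivot 4 → sign +
step 4: row/col 4 already zero → sign 0
signature = (4, 0, 1)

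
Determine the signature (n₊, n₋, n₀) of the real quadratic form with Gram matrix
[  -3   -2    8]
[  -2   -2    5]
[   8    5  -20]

step 0: pivot -3 → sign −
step 1: pivot -2/3 → sign −
step 2: pivot 3/2 → sign +
signature = (1, 2, 0)

Answer: (1, 2, 0)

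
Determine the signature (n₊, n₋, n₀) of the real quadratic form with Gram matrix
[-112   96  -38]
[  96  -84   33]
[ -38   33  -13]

Answer: (0, 2, 1)

Derivation:
step 0: pivot -112 → sign −
step 1: pivot -12/7 → sign −
step 2: row/col 2 already zero → sign 0
signature = (0, 2, 1)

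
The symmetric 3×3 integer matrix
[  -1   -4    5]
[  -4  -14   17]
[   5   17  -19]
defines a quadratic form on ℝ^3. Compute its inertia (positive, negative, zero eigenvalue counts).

Answer: (2, 1, 0)

Derivation:
step 0: pivot -1 → sign −
step 1: pivot 2 → sign +
step 2: pivot 3/2 → sign +
signature = (2, 1, 0)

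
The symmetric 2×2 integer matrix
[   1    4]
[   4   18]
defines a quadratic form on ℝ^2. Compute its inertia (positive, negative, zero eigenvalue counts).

Answer: (2, 0, 0)

Derivation:
step 0: pivot 1 → sign +
step 1: pivot 2 → sign +
signature = (2, 0, 0)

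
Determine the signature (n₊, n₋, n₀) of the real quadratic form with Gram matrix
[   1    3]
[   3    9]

Answer: (1, 0, 1)

Derivation:
step 0: pivot 1 → sign +
step 1: row/col 1 already zero → sign 0
signature = (1, 0, 1)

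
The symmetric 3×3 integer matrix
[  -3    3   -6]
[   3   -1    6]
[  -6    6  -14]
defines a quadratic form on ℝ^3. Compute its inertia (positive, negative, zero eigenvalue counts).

step 0: pivot -3 → sign −
step 1: pivot 2 → sign +
step 2: pivot -2 → sign −
signature = (1, 2, 0)

Answer: (1, 2, 0)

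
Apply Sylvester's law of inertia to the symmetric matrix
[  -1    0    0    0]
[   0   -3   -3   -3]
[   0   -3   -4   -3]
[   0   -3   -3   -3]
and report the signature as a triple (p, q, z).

Answer: (0, 3, 1)

Derivation:
step 0: pivot -1 → sign −
step 1: pivot -3 → sign −
step 2: pivot -1 → sign −
step 3: row/col 3 already zero → sign 0
signature = (0, 3, 1)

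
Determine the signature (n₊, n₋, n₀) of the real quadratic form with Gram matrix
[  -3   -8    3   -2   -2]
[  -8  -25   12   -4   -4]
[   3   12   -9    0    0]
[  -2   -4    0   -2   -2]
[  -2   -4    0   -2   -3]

Answer: (0, 4, 1)

Derivation:
step 0: pivot -3 → sign −
step 1: pivot -11/3 → sign −
step 2: pivot -18/11 → sign −
step 3: pivot -1 → sign −
step 4: row/col 4 already zero → sign 0
signature = (0, 4, 1)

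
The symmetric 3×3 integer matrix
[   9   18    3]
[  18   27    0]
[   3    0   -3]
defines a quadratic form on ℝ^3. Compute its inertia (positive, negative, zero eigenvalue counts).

Answer: (1, 1, 1)

Derivation:
step 0: pivot 9 → sign +
step 1: pivot -9 → sign −
step 2: row/col 2 already zero → sign 0
signature = (1, 1, 1)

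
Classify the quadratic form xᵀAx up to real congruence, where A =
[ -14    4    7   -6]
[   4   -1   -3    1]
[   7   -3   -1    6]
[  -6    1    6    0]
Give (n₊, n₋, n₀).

Answer: (1, 3, 0)

Derivation:
step 0: pivot -14 → sign −
step 1: pivot 1/7 → sign +
step 2: pivot -9/2 → sign −
step 3: pivot -1/9 → sign −
signature = (1, 3, 0)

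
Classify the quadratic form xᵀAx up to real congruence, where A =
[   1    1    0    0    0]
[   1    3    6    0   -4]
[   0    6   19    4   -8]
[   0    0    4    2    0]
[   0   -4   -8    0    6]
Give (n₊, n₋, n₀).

Answer: (4, 1, 0)

Derivation:
step 0: pivot 1 → sign +
step 1: pivot 2 → sign +
step 2: pivot 1 → sign +
step 3: pivot -14 → sign −
step 4: pivot 2/7 → sign +
signature = (4, 1, 0)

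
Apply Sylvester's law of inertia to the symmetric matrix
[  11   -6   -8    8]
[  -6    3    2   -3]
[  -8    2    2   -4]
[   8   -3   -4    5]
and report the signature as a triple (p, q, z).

step 0: pivot 11 → sign +
step 1: pivot -3/11 → sign −
step 2: pivot 50/3 → sign +
step 3: row/col 3 already zero → sign 0
signature = (2, 1, 1)

Answer: (2, 1, 1)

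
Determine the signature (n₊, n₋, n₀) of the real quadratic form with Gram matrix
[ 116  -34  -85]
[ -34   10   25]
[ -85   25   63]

step 0: pivot 116 → sign +
step 1: pivot 1/29 → sign +
step 2: pivot 1/2 → sign +
signature = (3, 0, 0)

Answer: (3, 0, 0)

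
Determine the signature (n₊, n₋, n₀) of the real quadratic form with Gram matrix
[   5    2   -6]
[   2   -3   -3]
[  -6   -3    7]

Answer: (1, 2, 0)

Derivation:
step 0: pivot 5 → sign +
step 1: pivot -19/5 → sign −
step 2: pivot -2/19 → sign −
signature = (1, 2, 0)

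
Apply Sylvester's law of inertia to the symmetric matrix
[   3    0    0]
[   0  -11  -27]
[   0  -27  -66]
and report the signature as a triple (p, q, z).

Answer: (2, 1, 0)

Derivation:
step 0: pivot 3 → sign +
step 1: pivot -11 → sign −
step 2: pivot 3/11 → sign +
signature = (2, 1, 0)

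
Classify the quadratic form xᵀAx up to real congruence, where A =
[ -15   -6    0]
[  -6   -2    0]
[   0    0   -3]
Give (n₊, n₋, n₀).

Answer: (1, 2, 0)

Derivation:
step 0: pivot -15 → sign −
step 1: pivot 2/5 → sign +
step 2: pivot -3 → sign −
signature = (1, 2, 0)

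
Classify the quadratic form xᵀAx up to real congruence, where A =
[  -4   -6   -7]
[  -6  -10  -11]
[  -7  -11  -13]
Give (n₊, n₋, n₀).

step 0: pivot -4 → sign −
step 1: pivot -1 → sign −
step 2: pivot -1/2 → sign −
signature = (0, 3, 0)

Answer: (0, 3, 0)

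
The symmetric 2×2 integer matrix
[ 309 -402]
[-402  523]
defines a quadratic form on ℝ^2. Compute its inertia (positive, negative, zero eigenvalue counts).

step 0: pivot 309 → sign +
step 1: pivot 1/103 → sign +
signature = (2, 0, 0)

Answer: (2, 0, 0)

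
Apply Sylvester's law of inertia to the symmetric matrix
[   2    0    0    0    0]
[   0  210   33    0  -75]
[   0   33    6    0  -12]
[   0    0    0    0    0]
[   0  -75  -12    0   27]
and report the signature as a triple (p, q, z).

step 0: pivot 2 → sign +
step 1: pivot 210 → sign +
step 2: pivot 57/70 → sign +
step 3: pivot 3/19 → sign +
step 4: row/col 4 already zero → sign 0
signature = (4, 0, 1)

Answer: (4, 0, 1)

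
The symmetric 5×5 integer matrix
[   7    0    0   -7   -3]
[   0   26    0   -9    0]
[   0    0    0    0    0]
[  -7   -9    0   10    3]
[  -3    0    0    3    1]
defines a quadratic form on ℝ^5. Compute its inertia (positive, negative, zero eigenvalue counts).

step 0: pivot 7 → sign +
step 1: pivot 26 → sign +
step 2: pivot -3/26 → sign −
step 3: pivot -2/7 → sign −
step 4: row/col 4 already zero → sign 0
signature = (2, 2, 1)

Answer: (2, 2, 1)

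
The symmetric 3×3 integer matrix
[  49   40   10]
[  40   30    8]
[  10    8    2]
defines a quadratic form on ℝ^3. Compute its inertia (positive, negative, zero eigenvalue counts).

Answer: (1, 2, 0)

Derivation:
step 0: pivot 49 → sign +
step 1: pivot -130/49 → sign −
step 2: pivot -2/65 → sign −
signature = (1, 2, 0)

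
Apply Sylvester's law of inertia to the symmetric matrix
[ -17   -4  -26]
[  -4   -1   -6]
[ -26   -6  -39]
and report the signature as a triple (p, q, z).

Answer: (1, 2, 0)

Derivation:
step 0: pivot -17 → sign −
step 1: pivot -1/17 → sign −
step 2: pivot 1 → sign +
signature = (1, 2, 0)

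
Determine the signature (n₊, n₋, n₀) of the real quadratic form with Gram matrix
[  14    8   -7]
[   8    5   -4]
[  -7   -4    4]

step 0: pivot 14 → sign +
step 1: pivot 3/7 → sign +
step 2: pivot 1/2 → sign +
signature = (3, 0, 0)

Answer: (3, 0, 0)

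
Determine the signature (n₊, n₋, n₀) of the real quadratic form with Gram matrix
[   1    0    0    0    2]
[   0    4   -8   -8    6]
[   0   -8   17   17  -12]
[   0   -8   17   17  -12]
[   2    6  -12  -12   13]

step 0: pivot 1 → sign +
step 1: pivot 4 → sign +
step 2: pivot 1 → sign +
step 3: row/col 3 already zero → sign 0
step 4: row/col 4 already zero → sign 0
signature = (3, 0, 2)

Answer: (3, 0, 2)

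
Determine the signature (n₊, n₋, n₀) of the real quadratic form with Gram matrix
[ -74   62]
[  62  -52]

step 0: pivot -74 → sign −
step 1: pivot -2/37 → sign −
signature = (0, 2, 0)

Answer: (0, 2, 0)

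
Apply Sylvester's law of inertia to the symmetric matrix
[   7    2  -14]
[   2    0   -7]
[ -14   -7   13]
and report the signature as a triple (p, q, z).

step 0: pivot 7 → sign +
step 1: pivot -4/7 → sign −
step 2: pivot 3/4 → sign +
signature = (2, 1, 0)

Answer: (2, 1, 0)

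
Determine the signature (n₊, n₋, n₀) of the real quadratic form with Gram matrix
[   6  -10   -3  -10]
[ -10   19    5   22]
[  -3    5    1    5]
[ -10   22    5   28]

Answer: (2, 2, 0)

Derivation:
step 0: pivot 6 → sign +
step 1: pivot 7/3 → sign +
step 2: pivot -1/2 → sign −
step 3: pivot -6/7 → sign −
signature = (2, 2, 0)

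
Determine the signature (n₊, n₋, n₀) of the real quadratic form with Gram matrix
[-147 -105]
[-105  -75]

Answer: (0, 1, 1)

Derivation:
step 0: pivot -147 → sign −
step 1: row/col 1 already zero → sign 0
signature = (0, 1, 1)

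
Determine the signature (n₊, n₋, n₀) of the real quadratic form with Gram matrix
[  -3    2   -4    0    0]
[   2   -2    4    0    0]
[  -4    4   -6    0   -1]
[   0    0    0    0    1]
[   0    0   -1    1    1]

Answer: (2, 3, 0)

Derivation:
step 0: pivot -3 → sign −
step 1: pivot -2/3 → sign −
step 2: pivot 2 → sign +
step 3: pivot 1/2 → sign +
step 4: pivot -2 → sign −
signature = (2, 3, 0)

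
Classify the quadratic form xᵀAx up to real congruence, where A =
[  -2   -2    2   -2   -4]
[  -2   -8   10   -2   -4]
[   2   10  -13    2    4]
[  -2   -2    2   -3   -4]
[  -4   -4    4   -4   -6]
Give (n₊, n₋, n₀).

step 0: pivot -2 → sign −
step 1: pivot -6 → sign −
step 2: pivot -1/3 → sign −
step 3: pivot -1 → sign −
step 4: pivot 2 → sign +
signature = (1, 4, 0)

Answer: (1, 4, 0)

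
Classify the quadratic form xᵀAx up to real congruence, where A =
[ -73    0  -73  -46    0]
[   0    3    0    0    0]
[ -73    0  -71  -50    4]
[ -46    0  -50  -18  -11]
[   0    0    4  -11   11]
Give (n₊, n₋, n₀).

step 0: pivot -73 → sign −
step 1: pivot 3 → sign +
step 2: pivot 2 → sign +
step 3: pivot 218/73 → sign +
step 4: pivot -3/218 → sign −
signature = (3, 2, 0)

Answer: (3, 2, 0)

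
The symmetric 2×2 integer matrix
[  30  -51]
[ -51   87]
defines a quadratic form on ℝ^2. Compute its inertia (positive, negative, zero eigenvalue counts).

step 0: pivot 30 → sign +
step 1: pivot 3/10 → sign +
signature = (2, 0, 0)

Answer: (2, 0, 0)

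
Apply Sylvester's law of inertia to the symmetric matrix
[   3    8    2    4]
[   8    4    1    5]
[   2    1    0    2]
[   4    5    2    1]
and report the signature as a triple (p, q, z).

step 0: pivot 3 → sign +
step 1: pivot -52/3 → sign −
step 2: pivot -1/4 → sign −
step 3: pivot -3/13 → sign −
signature = (1, 3, 0)

Answer: (1, 3, 0)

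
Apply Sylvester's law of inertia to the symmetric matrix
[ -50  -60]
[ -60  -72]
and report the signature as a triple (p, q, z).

Answer: (0, 1, 1)

Derivation:
step 0: pivot -50 → sign −
step 1: row/col 1 already zero → sign 0
signature = (0, 1, 1)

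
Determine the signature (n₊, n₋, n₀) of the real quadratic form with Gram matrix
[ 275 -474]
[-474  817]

step 0: pivot 275 → sign +
step 1: pivot -1/275 → sign −
signature = (1, 1, 0)

Answer: (1, 1, 0)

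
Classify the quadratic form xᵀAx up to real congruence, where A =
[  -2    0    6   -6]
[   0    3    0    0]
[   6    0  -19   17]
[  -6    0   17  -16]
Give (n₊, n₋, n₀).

step 0: pivot -2 → sign −
step 1: pivot 3 → sign +
step 2: pivot -1 → sign −
step 3: pivot 3 → sign +
signature = (2, 2, 0)

Answer: (2, 2, 0)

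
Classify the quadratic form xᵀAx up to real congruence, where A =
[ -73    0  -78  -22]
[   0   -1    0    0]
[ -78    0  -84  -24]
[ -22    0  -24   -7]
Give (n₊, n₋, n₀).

step 0: pivot -73 → sign −
step 1: pivot -1 → sign −
step 2: pivot -48/73 → sign −
step 3: row/col 3 already zero → sign 0
signature = (0, 3, 1)

Answer: (0, 3, 1)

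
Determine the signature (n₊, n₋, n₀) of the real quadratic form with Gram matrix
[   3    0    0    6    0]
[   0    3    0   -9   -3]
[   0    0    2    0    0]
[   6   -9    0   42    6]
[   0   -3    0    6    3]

step 0: pivot 3 → sign +
step 1: pivot 3 → sign +
step 2: pivot 2 → sign +
step 3: pivot 3 → sign +
step 4: pivot -3 → sign −
signature = (4, 1, 0)

Answer: (4, 1, 0)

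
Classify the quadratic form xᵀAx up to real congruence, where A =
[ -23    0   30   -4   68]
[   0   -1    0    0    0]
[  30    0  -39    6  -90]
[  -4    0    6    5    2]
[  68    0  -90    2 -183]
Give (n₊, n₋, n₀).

step 0: pivot -23 → sign −
step 1: pivot -1 → sign −
step 2: pivot 3/23 → sign +
step 3: pivot 1 → sign +
step 4: pivot 1 → sign +
signature = (3, 2, 0)

Answer: (3, 2, 0)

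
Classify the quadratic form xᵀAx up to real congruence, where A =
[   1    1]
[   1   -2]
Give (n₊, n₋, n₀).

step 0: pivot 1 → sign +
step 1: pivot -3 → sign −
signature = (1, 1, 0)

Answer: (1, 1, 0)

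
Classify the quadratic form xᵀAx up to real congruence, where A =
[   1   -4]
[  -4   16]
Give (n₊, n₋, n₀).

step 0: pivot 1 → sign +
step 1: row/col 1 already zero → sign 0
signature = (1, 0, 1)

Answer: (1, 0, 1)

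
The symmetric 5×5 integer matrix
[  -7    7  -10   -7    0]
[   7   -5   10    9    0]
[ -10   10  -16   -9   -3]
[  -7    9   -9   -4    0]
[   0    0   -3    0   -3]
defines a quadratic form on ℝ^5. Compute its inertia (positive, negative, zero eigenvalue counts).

Answer: (3, 2, 0)

Derivation:
step 0: pivot -7 → sign −
step 1: pivot 2 → sign +
step 2: pivot -12/7 → sign −
step 3: pivot 19/12 → sign +
step 4: pivot 6/19 → sign +
signature = (3, 2, 0)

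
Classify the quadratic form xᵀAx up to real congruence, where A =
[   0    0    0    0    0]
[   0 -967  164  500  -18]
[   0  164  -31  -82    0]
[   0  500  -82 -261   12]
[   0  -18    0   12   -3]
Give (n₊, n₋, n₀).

Answer: (1, 3, 1)

Derivation:
step 0: pivot -967 → sign −
step 1: pivot -3081/967 → sign −
step 2: pivot -11/1027 → sign −
step 3: pivot 3/11 → sign +
step 4: row/col 4 already zero → sign 0
signature = (1, 3, 1)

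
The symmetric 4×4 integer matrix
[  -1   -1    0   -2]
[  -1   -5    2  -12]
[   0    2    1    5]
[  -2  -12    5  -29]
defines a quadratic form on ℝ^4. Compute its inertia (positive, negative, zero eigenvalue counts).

Answer: (1, 2, 1)

Derivation:
step 0: pivot -1 → sign −
step 1: pivot -4 → sign −
step 2: pivot 2 → sign +
step 3: row/col 3 already zero → sign 0
signature = (1, 2, 1)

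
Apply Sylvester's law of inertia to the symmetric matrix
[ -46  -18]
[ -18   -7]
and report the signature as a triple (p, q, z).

step 0: pivot -46 → sign −
step 1: pivot 1/23 → sign +
signature = (1, 1, 0)

Answer: (1, 1, 0)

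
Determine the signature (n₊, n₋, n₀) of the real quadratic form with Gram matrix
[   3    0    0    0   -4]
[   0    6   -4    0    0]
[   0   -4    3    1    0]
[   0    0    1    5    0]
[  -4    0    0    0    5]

step 0: pivot 3 → sign +
step 1: pivot 6 → sign +
step 2: pivot 1/3 → sign +
step 3: pivot 2 → sign +
step 4: pivot -1/3 → sign −
signature = (4, 1, 0)

Answer: (4, 1, 0)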